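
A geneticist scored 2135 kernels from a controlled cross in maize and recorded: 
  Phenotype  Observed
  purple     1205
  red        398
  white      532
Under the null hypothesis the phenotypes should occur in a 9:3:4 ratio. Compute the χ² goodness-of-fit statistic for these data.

Under the 9:3:4 hypothesis (Σ ratio = 16, N = 2135):
  purple: 2135 × 9/16 = 1200.9375
  red: 2135 × 3/16 = 400.3125
  white: 2135 × 4/16 = 533.75
χ² = Σ (O − E)² / E
  purple: (1205 − 1200.9375)² / 1200.9375 = 0.0137
  red: (398 − 400.3125)² / 400.3125 = 0.0134
  white: (532 − 533.75)² / 533.75 = 0.0057
χ² = 0.0137 + 0.0134 + 0.0057 = 0.0328 ≈ 0.033

0.033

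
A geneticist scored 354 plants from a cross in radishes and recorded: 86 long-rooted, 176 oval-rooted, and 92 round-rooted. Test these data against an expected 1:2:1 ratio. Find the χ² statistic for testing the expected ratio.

Under the 1:2:1 hypothesis (Σ ratio = 4, N = 354):
  long-rooted: 354 × 1/4 = 88.5
  oval-rooted: 354 × 2/4 = 177
  round-rooted: 354 × 1/4 = 88.5
χ² = Σ (O − E)² / E
  long-rooted: (86 − 88.5)² / 88.5 = 0.0706
  oval-rooted: (176 − 177)² / 177 = 0.0056
  round-rooted: (92 − 88.5)² / 88.5 = 0.1384
χ² = 0.0706 + 0.0056 + 0.1384 = 0.2146 ≈ 0.215

0.215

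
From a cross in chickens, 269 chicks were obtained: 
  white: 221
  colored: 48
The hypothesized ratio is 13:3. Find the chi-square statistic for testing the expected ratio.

0.145

Under the 13:3 hypothesis (Σ ratio = 16, N = 269):
  white: 269 × 13/16 = 218.5625
  colored: 269 × 3/16 = 50.4375
χ² = Σ (O − E)² / E
  white: (221 − 218.5625)² / 218.5625 = 0.0272
  colored: (48 − 50.4375)² / 50.4375 = 0.1178
χ² = 0.0272 + 0.1178 = 0.145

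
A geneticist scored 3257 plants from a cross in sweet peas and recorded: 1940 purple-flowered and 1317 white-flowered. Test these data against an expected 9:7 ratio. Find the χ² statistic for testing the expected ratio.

14.535

Under the 9:7 hypothesis (Σ ratio = 16, N = 3257):
  purple-flowered: 3257 × 9/16 = 1832.0625
  white-flowered: 3257 × 7/16 = 1424.9375
χ² = Σ (O − E)² / E
  purple-flowered: (1940 − 1832.0625)² / 1832.0625 = 6.3592
  white-flowered: (1317 − 1424.9375)² / 1424.9375 = 8.1762
χ² = 6.3592 + 8.1762 = 14.5354 ≈ 14.535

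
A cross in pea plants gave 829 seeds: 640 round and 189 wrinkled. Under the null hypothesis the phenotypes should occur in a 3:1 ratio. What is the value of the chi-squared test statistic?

Total ratio parts = 4. Expected numbers out of 829:
  round: 829 × 3/4 = 621.75
  wrinkled: 829 × 1/4 = 207.25
χ² = Σ (O − E)² / E
  round: (640 − 621.75)² / 621.75 = 0.5357
  wrinkled: (189 − 207.25)² / 207.25 = 1.6071
χ² = 0.5357 + 1.6071 = 2.1428 ≈ 2.143

2.143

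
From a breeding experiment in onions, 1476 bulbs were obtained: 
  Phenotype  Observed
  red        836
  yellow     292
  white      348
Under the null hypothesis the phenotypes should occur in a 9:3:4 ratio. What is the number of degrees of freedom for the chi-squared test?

2

A goodness-of-fit test with 3 phenotype classes has df = 3 − 1 = 2.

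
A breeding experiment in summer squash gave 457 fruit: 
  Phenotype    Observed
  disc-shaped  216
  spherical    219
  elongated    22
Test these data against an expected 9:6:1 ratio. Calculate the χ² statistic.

21.302

Under the 9:6:1 hypothesis (Σ ratio = 16, N = 457):
  disc-shaped: 457 × 9/16 = 257.0625
  spherical: 457 × 6/16 = 171.375
  elongated: 457 × 1/16 = 28.5625
χ² = Σ (O − E)² / E
  disc-shaped: (216 − 257.0625)² / 257.0625 = 6.5592
  spherical: (219 − 171.375)² / 171.375 = 13.2350
  elongated: (22 − 28.5625)² / 28.5625 = 1.5078
χ² = 6.5592 + 13.2350 + 1.5078 = 21.302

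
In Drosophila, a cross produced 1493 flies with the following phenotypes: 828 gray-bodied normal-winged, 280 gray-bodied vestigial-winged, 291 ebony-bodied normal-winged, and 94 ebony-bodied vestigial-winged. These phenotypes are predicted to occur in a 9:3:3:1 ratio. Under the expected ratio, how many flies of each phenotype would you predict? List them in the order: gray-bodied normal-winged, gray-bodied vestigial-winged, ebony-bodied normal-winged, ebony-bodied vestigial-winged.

The 9:3:3:1 ratio has 16 parts, so with N = 1493 the expected counts are:
  gray-bodied normal-winged: 1493 × 9/16 = 839.8125
  gray-bodied vestigial-winged: 1493 × 3/16 = 279.9375
  ebony-bodied normal-winged: 1493 × 3/16 = 279.9375
  ebony-bodied vestigial-winged: 1493 × 1/16 = 93.3125

839.8125, 279.9375, 279.9375, 93.3125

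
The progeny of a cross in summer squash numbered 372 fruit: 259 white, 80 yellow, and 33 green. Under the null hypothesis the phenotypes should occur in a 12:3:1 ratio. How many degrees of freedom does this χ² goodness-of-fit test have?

2

A goodness-of-fit test with 3 phenotype classes has df = 3 − 1 = 2.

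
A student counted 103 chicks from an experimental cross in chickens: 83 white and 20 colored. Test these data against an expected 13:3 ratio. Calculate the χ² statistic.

The 13:3 ratio has 16 parts, so with N = 103 the expected counts are:
  white: 103 × 13/16 = 83.6875
  colored: 103 × 3/16 = 19.3125
χ² = Σ (O − E)² / E
  white: (83 − 83.6875)² / 83.6875 = 0.0056
  colored: (20 − 19.3125)² / 19.3125 = 0.0245
χ² = 0.0056 + 0.0245 = 0.0301 ≈ 0.030

0.030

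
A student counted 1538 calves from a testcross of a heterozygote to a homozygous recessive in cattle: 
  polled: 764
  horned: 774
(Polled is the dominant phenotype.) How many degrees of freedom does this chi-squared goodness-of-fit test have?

A testcross of a heterozygote (Aa × aa) gives a 1:1 phenotypic ratio.
A goodness-of-fit test with 2 phenotype classes has df = 2 − 1 = 1.

1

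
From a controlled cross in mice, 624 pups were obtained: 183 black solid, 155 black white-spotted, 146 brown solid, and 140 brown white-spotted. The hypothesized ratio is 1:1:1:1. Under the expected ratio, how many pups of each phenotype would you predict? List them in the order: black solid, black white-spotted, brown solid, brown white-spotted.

The 1:1:1:1 ratio has 4 parts, so with N = 624 the expected counts are:
  black solid: 624 × 1/4 = 156
  black white-spotted: 624 × 1/4 = 156
  brown solid: 624 × 1/4 = 156
  brown white-spotted: 624 × 1/4 = 156

156, 156, 156, 156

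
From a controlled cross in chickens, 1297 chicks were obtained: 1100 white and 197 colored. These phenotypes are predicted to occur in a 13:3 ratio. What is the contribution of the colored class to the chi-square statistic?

8.772

Expected counts for N = 1297 under a 13:3 ratio (total parts = 16):
  white: 1297 × 13/16 = 1053.8125
  colored: 1297 × 3/16 = 243.1875
Contribution of colored: (197 − 243.1875)² / 243.1875 = 8.7722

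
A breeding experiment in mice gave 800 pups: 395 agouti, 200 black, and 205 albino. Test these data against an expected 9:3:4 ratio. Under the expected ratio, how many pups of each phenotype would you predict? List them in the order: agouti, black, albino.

450, 150, 200

Total ratio parts = 16. Expected numbers out of 800:
  agouti: 800 × 9/16 = 450
  black: 800 × 3/16 = 150
  albino: 800 × 4/16 = 200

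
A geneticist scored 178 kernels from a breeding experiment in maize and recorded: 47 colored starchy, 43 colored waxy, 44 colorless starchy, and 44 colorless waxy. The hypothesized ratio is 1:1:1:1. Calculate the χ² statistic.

Total ratio parts = 4. Expected numbers out of 178:
  colored starchy: 178 × 1/4 = 44.5
  colored waxy: 178 × 1/4 = 44.5
  colorless starchy: 178 × 1/4 = 44.5
  colorless waxy: 178 × 1/4 = 44.5
χ² = Σ (O − E)² / E
  colored starchy: (47 − 44.5)² / 44.5 = 0.1404
  colored waxy: (43 − 44.5)² / 44.5 = 0.0506
  colorless starchy: (44 − 44.5)² / 44.5 = 0.0056
  colorless waxy: (44 − 44.5)² / 44.5 = 0.0056
χ² = 0.1404 + 0.0506 + 0.0056 + 0.0056 = 0.2022 ≈ 0.202

0.202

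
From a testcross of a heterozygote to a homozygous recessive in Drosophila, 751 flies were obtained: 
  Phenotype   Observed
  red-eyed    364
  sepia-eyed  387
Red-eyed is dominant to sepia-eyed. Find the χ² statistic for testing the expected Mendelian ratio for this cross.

A testcross of a heterozygote (Aa × aa) gives a 1:1 phenotypic ratio.
Under the 1:1 hypothesis (Σ ratio = 2, N = 751):
  red-eyed: 751 × 1/2 = 375.5
  sepia-eyed: 751 × 1/2 = 375.5
χ² = Σ (O − E)² / E
  red-eyed: (364 − 375.5)² / 375.5 = 0.3522
  sepia-eyed: (387 − 375.5)² / 375.5 = 0.3522
χ² = 0.3522 + 0.3522 = 0.7044 ≈ 0.704

0.704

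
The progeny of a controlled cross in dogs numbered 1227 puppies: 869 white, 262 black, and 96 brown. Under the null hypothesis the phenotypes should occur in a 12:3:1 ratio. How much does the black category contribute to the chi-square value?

Under the 12:3:1 hypothesis (Σ ratio = 16, N = 1227):
  white: 1227 × 12/16 = 920.25
  black: 1227 × 3/16 = 230.0625
  brown: 1227 × 1/16 = 76.6875
Contribution of black: (262 − 230.0625)² / 230.0625 = 4.4336

4.434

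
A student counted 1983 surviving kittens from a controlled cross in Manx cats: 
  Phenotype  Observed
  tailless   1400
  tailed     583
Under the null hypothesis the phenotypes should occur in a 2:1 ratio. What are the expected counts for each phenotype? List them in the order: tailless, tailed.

Under the 2:1 hypothesis (Σ ratio = 3, N = 1983):
  tailless: 1983 × 2/3 = 1322
  tailed: 1983 × 1/3 = 661

1322, 661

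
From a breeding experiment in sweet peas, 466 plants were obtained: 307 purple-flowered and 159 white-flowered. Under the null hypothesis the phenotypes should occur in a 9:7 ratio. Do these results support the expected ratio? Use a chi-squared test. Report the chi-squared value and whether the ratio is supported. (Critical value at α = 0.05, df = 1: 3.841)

17.560; not consistent

Total ratio parts = 16. Expected numbers out of 466:
  purple-flowered: 466 × 9/16 = 262.125
  white-flowered: 466 × 7/16 = 203.875
χ² = Σ (O − E)² / E
  purple-flowered: (307 − 262.125)² / 262.125 = 7.6825
  white-flowered: (159 − 203.875)² / 203.875 = 9.8775
χ² = 7.6825 + 9.8775 = 17.560
Degrees of freedom = 2 − 1 = 1; critical value at α = 0.05 is 3.841.
Since 17.560 > 3.841, we reject the null hypothesis — the data do not fit the 9:7 ratio.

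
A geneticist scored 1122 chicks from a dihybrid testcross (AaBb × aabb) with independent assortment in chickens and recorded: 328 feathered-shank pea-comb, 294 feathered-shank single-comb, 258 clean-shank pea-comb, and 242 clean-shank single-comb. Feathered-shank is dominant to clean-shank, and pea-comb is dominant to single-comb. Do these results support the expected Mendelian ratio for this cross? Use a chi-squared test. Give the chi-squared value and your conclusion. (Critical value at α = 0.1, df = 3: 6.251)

15.783; not consistent

A dihybrid testcross with independent assortment gives a 1:1:1:1 ratio.
Total ratio parts = 4. Expected numbers out of 1122:
  feathered-shank pea-comb: 1122 × 1/4 = 280.5
  feathered-shank single-comb: 1122 × 1/4 = 280.5
  clean-shank pea-comb: 1122 × 1/4 = 280.5
  clean-shank single-comb: 1122 × 1/4 = 280.5
χ² = Σ (O − E)² / E
  feathered-shank pea-comb: (328 − 280.5)² / 280.5 = 8.0437
  feathered-shank single-comb: (294 − 280.5)² / 280.5 = 0.6497
  clean-shank pea-comb: (258 − 280.5)² / 280.5 = 1.8048
  clean-shank single-comb: (242 − 280.5)² / 280.5 = 5.2843
χ² = 8.0437 + 0.6497 + 1.8048 + 5.2843 = 15.7825 ≈ 15.783
Degrees of freedom = 4 − 1 = 3; critical value at α = 0.1 is 6.251.
Since 15.783 > 6.251, we reject the null hypothesis — the data do not fit the 1:1:1:1 ratio.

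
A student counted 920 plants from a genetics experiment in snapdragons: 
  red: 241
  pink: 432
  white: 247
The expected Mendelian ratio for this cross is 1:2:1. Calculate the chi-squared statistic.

3.487

Under the 1:2:1 hypothesis (Σ ratio = 4, N = 920):
  red: 920 × 1/4 = 230
  pink: 920 × 2/4 = 460
  white: 920 × 1/4 = 230
χ² = Σ (O − E)² / E
  red: (241 − 230)² / 230 = 0.5261
  pink: (432 − 460)² / 460 = 1.7043
  white: (247 − 230)² / 230 = 1.2565
χ² = 0.5261 + 1.7043 + 1.2565 = 3.4869 ≈ 3.487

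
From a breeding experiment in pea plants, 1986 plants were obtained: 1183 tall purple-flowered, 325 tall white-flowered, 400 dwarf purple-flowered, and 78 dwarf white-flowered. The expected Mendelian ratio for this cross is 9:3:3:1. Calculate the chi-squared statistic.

Under the 9:3:3:1 hypothesis (Σ ratio = 16, N = 1986):
  tall purple-flowered: 1986 × 9/16 = 1117.125
  tall white-flowered: 1986 × 3/16 = 372.375
  dwarf purple-flowered: 1986 × 3/16 = 372.375
  dwarf white-flowered: 1986 × 1/16 = 124.125
χ² = Σ (O − E)² / E
  tall purple-flowered: (1183 − 1117.125)² / 1117.125 = 3.8845
  tall white-flowered: (325 − 372.375)² / 372.375 = 6.0272
  dwarf purple-flowered: (400 − 372.375)² / 372.375 = 2.0494
  dwarf white-flowered: (78 − 124.125)² / 124.125 = 17.1401
χ² = 3.8845 + 6.0272 + 2.0494 + 17.1401 = 29.1012 ≈ 29.101

29.101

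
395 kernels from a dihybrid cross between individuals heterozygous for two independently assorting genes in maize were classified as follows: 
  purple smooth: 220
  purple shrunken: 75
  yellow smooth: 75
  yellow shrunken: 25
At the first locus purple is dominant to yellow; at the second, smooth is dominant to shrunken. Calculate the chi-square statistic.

0.049

A dihybrid F₂ with independent assortment and complete dominance at both loci gives a 9:3:3:1 phenotypic ratio.
Expected counts for N = 395 under a 9:3:3:1 ratio (total parts = 16):
  purple smooth: 395 × 9/16 = 222.1875
  purple shrunken: 395 × 3/16 = 74.0625
  yellow smooth: 395 × 3/16 = 74.0625
  yellow shrunken: 395 × 1/16 = 24.6875
χ² = Σ (O − E)² / E
  purple smooth: (220 − 222.1875)² / 222.1875 = 0.0215
  purple shrunken: (75 − 74.0625)² / 74.0625 = 0.0119
  yellow smooth: (75 − 74.0625)² / 74.0625 = 0.0119
  yellow shrunken: (25 − 24.6875)² / 24.6875 = 0.0040
χ² = 0.0215 + 0.0119 + 0.0119 + 0.0040 = 0.0493 ≈ 0.049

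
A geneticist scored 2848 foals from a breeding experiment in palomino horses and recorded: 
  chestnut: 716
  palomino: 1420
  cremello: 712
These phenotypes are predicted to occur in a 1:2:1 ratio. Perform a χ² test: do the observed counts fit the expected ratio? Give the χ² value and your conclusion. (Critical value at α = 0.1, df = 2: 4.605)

0.034; consistent

The 1:2:1 ratio has 4 parts, so with N = 2848 the expected counts are:
  chestnut: 2848 × 1/4 = 712
  palomino: 2848 × 2/4 = 1424
  cremello: 2848 × 1/4 = 712
χ² = Σ (O − E)² / E
  chestnut: (716 − 712)² / 712 = 0.0225
  palomino: (1420 − 1424)² / 1424 = 0.0112
  cremello: (712 − 712)² / 712 = 0.0000
χ² = 0.0225 + 0.0112 + 0.0000 = 0.0337 ≈ 0.034
Degrees of freedom = 3 − 1 = 2; critical value at α = 0.1 is 4.605.
Since 0.034 < 4.605, we fail to reject the null hypothesis — the data are consistent with the 1:2:1 ratio.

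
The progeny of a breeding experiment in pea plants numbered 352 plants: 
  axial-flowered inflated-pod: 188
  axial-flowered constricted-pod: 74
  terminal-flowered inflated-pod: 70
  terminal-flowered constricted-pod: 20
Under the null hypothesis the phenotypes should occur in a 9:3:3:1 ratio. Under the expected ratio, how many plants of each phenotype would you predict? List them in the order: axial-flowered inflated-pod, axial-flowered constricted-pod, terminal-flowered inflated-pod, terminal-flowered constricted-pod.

198, 66, 66, 22

The 9:3:3:1 ratio has 16 parts, so with N = 352 the expected counts are:
  axial-flowered inflated-pod: 352 × 9/16 = 198
  axial-flowered constricted-pod: 352 × 3/16 = 66
  terminal-flowered inflated-pod: 352 × 3/16 = 66
  terminal-flowered constricted-pod: 352 × 1/16 = 22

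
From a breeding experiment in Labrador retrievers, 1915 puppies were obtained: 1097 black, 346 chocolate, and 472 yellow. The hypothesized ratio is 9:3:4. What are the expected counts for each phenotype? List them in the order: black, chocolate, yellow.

Total ratio parts = 16. Expected numbers out of 1915:
  black: 1915 × 9/16 = 1077.1875
  chocolate: 1915 × 3/16 = 359.0625
  yellow: 1915 × 4/16 = 478.75

1077.1875, 359.0625, 478.75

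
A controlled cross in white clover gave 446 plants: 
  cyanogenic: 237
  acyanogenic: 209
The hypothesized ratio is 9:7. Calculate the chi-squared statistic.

1.754

Expected counts for N = 446 under a 9:7 ratio (total parts = 16):
  cyanogenic: 446 × 9/16 = 250.875
  acyanogenic: 446 × 7/16 = 195.125
χ² = Σ (O − E)² / E
  cyanogenic: (237 − 250.875)² / 250.875 = 0.7674
  acyanogenic: (209 − 195.125)² / 195.125 = 0.9866
χ² = 0.7674 + 0.9866 = 1.754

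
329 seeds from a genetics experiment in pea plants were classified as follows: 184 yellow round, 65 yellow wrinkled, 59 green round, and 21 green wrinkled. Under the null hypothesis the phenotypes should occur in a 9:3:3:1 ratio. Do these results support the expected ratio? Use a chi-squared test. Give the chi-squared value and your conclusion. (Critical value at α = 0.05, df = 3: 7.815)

Total ratio parts = 16. Expected numbers out of 329:
  yellow round: 329 × 9/16 = 185.0625
  yellow wrinkled: 329 × 3/16 = 61.6875
  green round: 329 × 3/16 = 61.6875
  green wrinkled: 329 × 1/16 = 20.5625
χ² = Σ (O − E)² / E
  yellow round: (184 − 185.0625)² / 185.0625 = 0.0061
  yellow wrinkled: (65 − 61.6875)² / 61.6875 = 0.1779
  green round: (59 − 61.6875)² / 61.6875 = 0.1171
  green wrinkled: (21 − 20.5625)² / 20.5625 = 0.0093
χ² = 0.0061 + 0.1779 + 0.1171 + 0.0093 = 0.3104 ≈ 0.310
Degrees of freedom = 4 − 1 = 3; critical value at α = 0.05 is 7.815.
Since 0.310 < 7.815, we fail to reject the null hypothesis — the data are consistent with the 9:3:3:1 ratio.

0.310; consistent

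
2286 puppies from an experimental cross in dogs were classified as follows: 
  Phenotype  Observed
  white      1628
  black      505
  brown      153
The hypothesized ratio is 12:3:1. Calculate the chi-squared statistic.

18.691

Expected counts for N = 2286 under a 12:3:1 ratio (total parts = 16):
  white: 2286 × 12/16 = 1714.5
  black: 2286 × 3/16 = 428.625
  brown: 2286 × 1/16 = 142.875
χ² = Σ (O − E)² / E
  white: (1628 − 1714.5)² / 1714.5 = 4.3641
  black: (505 − 428.625)² / 428.625 = 13.6090
  brown: (153 − 142.875)² / 142.875 = 0.7175
χ² = 4.3641 + 13.6090 + 0.7175 = 18.6906 ≈ 18.691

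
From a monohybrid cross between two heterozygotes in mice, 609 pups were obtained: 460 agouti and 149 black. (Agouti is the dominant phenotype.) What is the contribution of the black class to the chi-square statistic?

For a monohybrid cross between heterozygotes with complete dominance, the expected phenotypic ratio is 3:1.
Expected counts for N = 609 under a 3:1 ratio (total parts = 4):
  agouti: 609 × 3/4 = 456.75
  black: 609 × 1/4 = 152.25
Contribution of black: (149 − 152.25)² / 152.25 = 0.0694

0.069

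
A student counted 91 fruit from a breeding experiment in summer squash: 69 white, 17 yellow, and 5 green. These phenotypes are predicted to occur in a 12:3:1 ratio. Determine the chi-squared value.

Under the 12:3:1 hypothesis (Σ ratio = 16, N = 91):
  white: 91 × 12/16 = 68.25
  yellow: 91 × 3/16 = 17.0625
  green: 91 × 1/16 = 5.6875
χ² = Σ (O − E)² / E
  white: (69 − 68.25)² / 68.25 = 0.0082
  yellow: (17 − 17.0625)² / 17.0625 = 0.0002
  green: (5 − 5.6875)² / 5.6875 = 0.0831
χ² = 0.0082 + 0.0002 + 0.0831 = 0.0915 ≈ 0.092

0.092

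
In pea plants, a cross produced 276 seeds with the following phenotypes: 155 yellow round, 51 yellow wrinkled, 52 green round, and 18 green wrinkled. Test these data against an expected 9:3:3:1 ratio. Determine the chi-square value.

0.045

Under the 9:3:3:1 hypothesis (Σ ratio = 16, N = 276):
  yellow round: 276 × 9/16 = 155.25
  yellow wrinkled: 276 × 3/16 = 51.75
  green round: 276 × 3/16 = 51.75
  green wrinkled: 276 × 1/16 = 17.25
χ² = Σ (O − E)² / E
  yellow round: (155 − 155.25)² / 155.25 = 0.0004
  yellow wrinkled: (51 − 51.75)² / 51.75 = 0.0109
  green round: (52 − 51.75)² / 51.75 = 0.0012
  green wrinkled: (18 − 17.25)² / 17.25 = 0.0326
χ² = 0.0004 + 0.0109 + 0.0012 + 0.0326 = 0.0451 ≈ 0.045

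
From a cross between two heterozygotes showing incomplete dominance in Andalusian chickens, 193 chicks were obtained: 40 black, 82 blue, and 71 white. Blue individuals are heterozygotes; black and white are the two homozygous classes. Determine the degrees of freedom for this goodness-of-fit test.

2

With incomplete dominance, a heterozygote × heterozygote cross gives a 1:2:1 phenotypic ratio.
A goodness-of-fit test with 3 phenotype classes has df = 3 − 1 = 2.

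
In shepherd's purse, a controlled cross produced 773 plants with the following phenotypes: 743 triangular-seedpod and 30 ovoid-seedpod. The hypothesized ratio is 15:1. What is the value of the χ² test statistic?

7.404

Total ratio parts = 16. Expected numbers out of 773:
  triangular-seedpod: 773 × 15/16 = 724.6875
  ovoid-seedpod: 773 × 1/16 = 48.3125
χ² = Σ (O − E)² / E
  triangular-seedpod: (743 − 724.6875)² / 724.6875 = 0.4627
  ovoid-seedpod: (30 − 48.3125)² / 48.3125 = 6.9412
χ² = 0.4627 + 6.9412 = 7.4039 ≈ 7.404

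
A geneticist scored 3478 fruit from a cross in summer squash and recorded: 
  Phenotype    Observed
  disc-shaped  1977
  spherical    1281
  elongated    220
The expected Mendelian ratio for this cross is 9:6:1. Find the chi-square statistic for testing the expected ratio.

Total ratio parts = 16. Expected numbers out of 3478:
  disc-shaped: 3478 × 9/16 = 1956.375
  spherical: 3478 × 6/16 = 1304.25
  elongated: 3478 × 1/16 = 217.375
χ² = Σ (O − E)² / E
  disc-shaped: (1977 − 1956.375)² / 1956.375 = 0.2174
  spherical: (1281 − 1304.25)² / 1304.25 = 0.4145
  elongated: (220 − 217.375)² / 217.375 = 0.0317
χ² = 0.2174 + 0.4145 + 0.0317 = 0.6636 ≈ 0.664

0.664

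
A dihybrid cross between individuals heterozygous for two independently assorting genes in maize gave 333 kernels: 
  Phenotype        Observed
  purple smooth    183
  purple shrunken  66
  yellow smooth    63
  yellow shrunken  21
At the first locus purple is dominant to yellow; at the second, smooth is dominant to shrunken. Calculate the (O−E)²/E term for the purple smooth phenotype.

A dihybrid F₂ with independent assortment and complete dominance at both loci gives a 9:3:3:1 phenotypic ratio.
The 9:3:3:1 ratio has 16 parts, so with N = 333 the expected counts are:
  purple smooth: 333 × 9/16 = 187.3125
  purple shrunken: 333 × 3/16 = 62.4375
  yellow smooth: 333 × 3/16 = 62.4375
  yellow shrunken: 333 × 1/16 = 20.8125
Contribution of purple smooth: (183 − 187.3125)² / 187.3125 = 0.0993

0.099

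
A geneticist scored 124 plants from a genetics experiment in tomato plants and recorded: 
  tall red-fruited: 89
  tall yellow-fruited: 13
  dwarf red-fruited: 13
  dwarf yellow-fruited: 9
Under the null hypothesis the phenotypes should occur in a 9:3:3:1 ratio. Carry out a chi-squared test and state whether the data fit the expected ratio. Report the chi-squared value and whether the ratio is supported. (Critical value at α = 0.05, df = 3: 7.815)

Expected counts for N = 124 under a 9:3:3:1 ratio (total parts = 16):
  tall red-fruited: 124 × 9/16 = 69.75
  tall yellow-fruited: 124 × 3/16 = 23.25
  dwarf red-fruited: 124 × 3/16 = 23.25
  dwarf yellow-fruited: 124 × 1/16 = 7.75
χ² = Σ (O − E)² / E
  tall red-fruited: (89 − 69.75)² / 69.75 = 5.3127
  tall yellow-fruited: (13 − 23.25)² / 23.25 = 4.5188
  dwarf red-fruited: (13 − 23.25)² / 23.25 = 4.5188
  dwarf yellow-fruited: (9 − 7.75)² / 7.75 = 0.2016
χ² = 5.3127 + 4.5188 + 4.5188 + 0.2016 = 14.5519 ≈ 14.552
Degrees of freedom = 4 − 1 = 3; critical value at α = 0.05 is 7.815.
Since 14.552 > 7.815, we reject the null hypothesis — the data do not fit the 9:3:3:1 ratio.

14.552; not consistent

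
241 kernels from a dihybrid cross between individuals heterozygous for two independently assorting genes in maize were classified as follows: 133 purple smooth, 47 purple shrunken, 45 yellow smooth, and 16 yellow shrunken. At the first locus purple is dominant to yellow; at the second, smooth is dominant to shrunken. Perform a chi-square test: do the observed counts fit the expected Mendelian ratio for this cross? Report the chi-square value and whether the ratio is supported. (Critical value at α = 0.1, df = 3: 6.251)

0.180; consistent

A dihybrid F₂ with independent assortment and complete dominance at both loci gives a 9:3:3:1 phenotypic ratio.
Total ratio parts = 16. Expected numbers out of 241:
  purple smooth: 241 × 9/16 = 135.5625
  purple shrunken: 241 × 3/16 = 45.1875
  yellow smooth: 241 × 3/16 = 45.1875
  yellow shrunken: 241 × 1/16 = 15.0625
χ² = Σ (O − E)² / E
  purple smooth: (133 − 135.5625)² / 135.5625 = 0.0484
  purple shrunken: (47 − 45.1875)² / 45.1875 = 0.0727
  yellow smooth: (45 − 45.1875)² / 45.1875 = 0.0008
  yellow shrunken: (16 − 15.0625)² / 15.0625 = 0.0584
χ² = 0.0484 + 0.0727 + 0.0008 + 0.0584 = 0.1803 ≈ 0.180
Degrees of freedom = 4 − 1 = 3; critical value at α = 0.1 is 6.251.
Since 0.180 < 6.251, we fail to reject the null hypothesis — the data are consistent with the 9:3:3:1 ratio.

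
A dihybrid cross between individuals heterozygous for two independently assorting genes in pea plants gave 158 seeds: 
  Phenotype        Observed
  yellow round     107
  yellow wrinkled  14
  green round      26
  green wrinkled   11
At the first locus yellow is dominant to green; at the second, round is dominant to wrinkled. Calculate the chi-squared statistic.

12.509

A dihybrid F₂ with independent assortment and complete dominance at both loci gives a 9:3:3:1 phenotypic ratio.
Under the 9:3:3:1 hypothesis (Σ ratio = 16, N = 158):
  yellow round: 158 × 9/16 = 88.875
  yellow wrinkled: 158 × 3/16 = 29.625
  green round: 158 × 3/16 = 29.625
  green wrinkled: 158 × 1/16 = 9.875
χ² = Σ (O − E)² / E
  yellow round: (107 − 88.875)² / 88.875 = 3.6964
  yellow wrinkled: (14 − 29.625)² / 29.625 = 8.2410
  green round: (26 − 29.625)² / 29.625 = 0.4436
  green wrinkled: (11 − 9.875)² / 9.875 = 0.1282
χ² = 3.6964 + 8.2410 + 0.4436 + 0.1282 = 12.5092 ≈ 12.509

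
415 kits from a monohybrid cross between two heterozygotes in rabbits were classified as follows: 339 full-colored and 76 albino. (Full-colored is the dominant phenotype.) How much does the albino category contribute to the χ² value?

For a monohybrid cross between heterozygotes with complete dominance, the expected phenotypic ratio is 3:1.
The 3:1 ratio has 4 parts, so with N = 415 the expected counts are:
  full-colored: 415 × 3/4 = 311.25
  albino: 415 × 1/4 = 103.75
Contribution of albino: (76 − 103.75)² / 103.75 = 7.4223

7.422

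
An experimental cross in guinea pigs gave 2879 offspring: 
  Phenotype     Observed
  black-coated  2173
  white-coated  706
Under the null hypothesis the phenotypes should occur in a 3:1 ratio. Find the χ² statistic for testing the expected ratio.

0.350

Expected counts for N = 2879 under a 3:1 ratio (total parts = 4):
  black-coated: 2879 × 3/4 = 2159.25
  white-coated: 2879 × 1/4 = 719.75
χ² = Σ (O − E)² / E
  black-coated: (2173 − 2159.25)² / 2159.25 = 0.0876
  white-coated: (706 − 719.75)² / 719.75 = 0.2627
χ² = 0.0876 + 0.2627 = 0.3503 ≈ 0.350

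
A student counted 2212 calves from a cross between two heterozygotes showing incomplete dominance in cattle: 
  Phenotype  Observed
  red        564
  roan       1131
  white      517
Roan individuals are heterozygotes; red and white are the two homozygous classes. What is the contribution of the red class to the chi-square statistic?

With incomplete dominance, a heterozygote × heterozygote cross gives a 1:2:1 phenotypic ratio.
Under the 1:2:1 hypothesis (Σ ratio = 4, N = 2212):
  red: 2212 × 1/4 = 553
  roan: 2212 × 2/4 = 1106
  white: 2212 × 1/4 = 553
Contribution of red: (564 − 553)² / 553 = 0.2188

0.219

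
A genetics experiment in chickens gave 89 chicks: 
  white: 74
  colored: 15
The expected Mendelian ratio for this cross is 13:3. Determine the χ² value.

The 13:3 ratio has 16 parts, so with N = 89 the expected counts are:
  white: 89 × 13/16 = 72.3125
  colored: 89 × 3/16 = 16.6875
χ² = Σ (O − E)² / E
  white: (74 − 72.3125)² / 72.3125 = 0.0394
  colored: (15 − 16.6875)² / 16.6875 = 0.1706
χ² = 0.0394 + 0.1706 = 0.210

0.210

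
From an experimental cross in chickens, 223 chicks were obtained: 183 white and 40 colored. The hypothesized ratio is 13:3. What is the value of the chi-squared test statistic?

0.097

The 13:3 ratio has 16 parts, so with N = 223 the expected counts are:
  white: 223 × 13/16 = 181.1875
  colored: 223 × 3/16 = 41.8125
χ² = Σ (O − E)² / E
  white: (183 − 181.1875)² / 181.1875 = 0.0181
  colored: (40 − 41.8125)² / 41.8125 = 0.0786
χ² = 0.0181 + 0.0786 = 0.0967 ≈ 0.097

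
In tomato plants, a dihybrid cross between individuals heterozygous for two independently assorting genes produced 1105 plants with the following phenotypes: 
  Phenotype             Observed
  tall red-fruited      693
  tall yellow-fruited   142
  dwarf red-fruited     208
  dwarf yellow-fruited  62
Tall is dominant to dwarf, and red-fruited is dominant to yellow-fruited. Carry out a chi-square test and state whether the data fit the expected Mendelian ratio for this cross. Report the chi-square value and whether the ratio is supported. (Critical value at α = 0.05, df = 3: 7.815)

29.446; not consistent

A dihybrid F₂ with independent assortment and complete dominance at both loci gives a 9:3:3:1 phenotypic ratio.
Under the 9:3:3:1 hypothesis (Σ ratio = 16, N = 1105):
  tall red-fruited: 1105 × 9/16 = 621.5625
  tall yellow-fruited: 1105 × 3/16 = 207.1875
  dwarf red-fruited: 1105 × 3/16 = 207.1875
  dwarf yellow-fruited: 1105 × 1/16 = 69.0625
χ² = Σ (O − E)² / E
  tall red-fruited: (693 − 621.5625)² / 621.5625 = 8.2105
  tall yellow-fruited: (142 − 207.1875)² / 207.1875 = 20.5100
  dwarf red-fruited: (208 − 207.1875)² / 207.1875 = 0.0032
  dwarf yellow-fruited: (62 − 69.0625)² / 69.0625 = 0.7222
χ² = 8.2105 + 20.5100 + 0.0032 + 0.7222 = 29.4459 ≈ 29.446
Degrees of freedom = 4 − 1 = 3; critical value at α = 0.05 is 7.815.
Since 29.446 > 7.815, we reject the null hypothesis — the data do not fit the 9:3:3:1 ratio.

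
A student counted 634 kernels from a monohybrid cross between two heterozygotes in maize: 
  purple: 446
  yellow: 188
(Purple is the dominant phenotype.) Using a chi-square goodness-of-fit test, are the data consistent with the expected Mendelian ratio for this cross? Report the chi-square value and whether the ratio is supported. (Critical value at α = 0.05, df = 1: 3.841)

For a monohybrid cross between heterozygotes with complete dominance, the expected phenotypic ratio is 3:1.
Under the 3:1 hypothesis (Σ ratio = 4, N = 634):
  purple: 634 × 3/4 = 475.5
  yellow: 634 × 1/4 = 158.5
χ² = Σ (O − E)² / E
  purple: (446 − 475.5)² / 475.5 = 1.8302
  yellow: (188 − 158.5)² / 158.5 = 5.4905
χ² = 1.8302 + 5.4905 = 7.3207 ≈ 7.321
Degrees of freedom = 2 − 1 = 1; critical value at α = 0.05 is 3.841.
Since 7.321 > 3.841, we reject the null hypothesis — the data do not fit the 3:1 ratio.

7.321; not consistent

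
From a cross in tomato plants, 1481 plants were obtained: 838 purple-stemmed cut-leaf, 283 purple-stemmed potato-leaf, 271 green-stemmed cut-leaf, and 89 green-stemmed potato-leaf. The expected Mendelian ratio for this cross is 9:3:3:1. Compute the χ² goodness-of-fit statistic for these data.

0.429

Expected counts for N = 1481 under a 9:3:3:1 ratio (total parts = 16):
  purple-stemmed cut-leaf: 1481 × 9/16 = 833.0625
  purple-stemmed potato-leaf: 1481 × 3/16 = 277.6875
  green-stemmed cut-leaf: 1481 × 3/16 = 277.6875
  green-stemmed potato-leaf: 1481 × 1/16 = 92.5625
χ² = Σ (O − E)² / E
  purple-stemmed cut-leaf: (838 − 833.0625)² / 833.0625 = 0.0293
  purple-stemmed potato-leaf: (283 − 277.6875)² / 277.6875 = 0.1016
  green-stemmed cut-leaf: (271 − 277.6875)² / 277.6875 = 0.1611
  green-stemmed potato-leaf: (89 − 92.5625)² / 92.5625 = 0.1371
χ² = 0.0293 + 0.1016 + 0.1611 + 0.1371 = 0.4291 ≈ 0.429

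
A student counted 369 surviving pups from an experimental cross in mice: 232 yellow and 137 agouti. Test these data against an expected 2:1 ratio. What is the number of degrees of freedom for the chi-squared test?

1

A goodness-of-fit test with 2 phenotype classes has df = 2 − 1 = 1.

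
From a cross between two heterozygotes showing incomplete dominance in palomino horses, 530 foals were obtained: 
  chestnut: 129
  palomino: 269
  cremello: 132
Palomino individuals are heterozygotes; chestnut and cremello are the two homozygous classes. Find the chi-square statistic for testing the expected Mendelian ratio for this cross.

With incomplete dominance, a heterozygote × heterozygote cross gives a 1:2:1 phenotypic ratio.
The 1:2:1 ratio has 4 parts, so with N = 530 the expected counts are:
  chestnut: 530 × 1/4 = 132.5
  palomino: 530 × 2/4 = 265
  cremello: 530 × 1/4 = 132.5
χ² = Σ (O − E)² / E
  chestnut: (129 − 132.5)² / 132.5 = 0.0925
  palomino: (269 − 265)² / 265 = 0.0604
  cremello: (132 − 132.5)² / 132.5 = 0.0019
χ² = 0.0925 + 0.0604 + 0.0019 = 0.1548 ≈ 0.155

0.155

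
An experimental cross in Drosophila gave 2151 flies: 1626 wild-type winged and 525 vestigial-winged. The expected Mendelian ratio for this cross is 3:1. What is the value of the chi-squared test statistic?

Expected counts for N = 2151 under a 3:1 ratio (total parts = 4):
  wild-type winged: 2151 × 3/4 = 1613.25
  vestigial-winged: 2151 × 1/4 = 537.75
χ² = Σ (O − E)² / E
  wild-type winged: (1626 − 1613.25)² / 1613.25 = 0.1008
  vestigial-winged: (525 − 537.75)² / 537.75 = 0.3023
χ² = 0.1008 + 0.3023 = 0.4031 ≈ 0.403

0.403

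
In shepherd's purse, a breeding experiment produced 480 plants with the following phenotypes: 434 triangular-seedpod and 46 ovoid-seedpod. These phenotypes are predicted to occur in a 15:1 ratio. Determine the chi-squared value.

9.102

Total ratio parts = 16. Expected numbers out of 480:
  triangular-seedpod: 480 × 15/16 = 450
  ovoid-seedpod: 480 × 1/16 = 30
χ² = Σ (O − E)² / E
  triangular-seedpod: (434 − 450)² / 450 = 0.5689
  ovoid-seedpod: (46 − 30)² / 30 = 8.5333
χ² = 0.5689 + 8.5333 = 9.1022 ≈ 9.102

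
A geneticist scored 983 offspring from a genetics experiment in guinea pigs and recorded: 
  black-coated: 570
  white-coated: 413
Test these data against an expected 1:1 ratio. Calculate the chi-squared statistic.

25.075

Under the 1:1 hypothesis (Σ ratio = 2, N = 983):
  black-coated: 983 × 1/2 = 491.5
  white-coated: 983 × 1/2 = 491.5
χ² = Σ (O − E)² / E
  black-coated: (570 − 491.5)² / 491.5 = 12.5376
  white-coated: (413 − 491.5)² / 491.5 = 12.5376
χ² = 12.5376 + 12.5376 = 25.0752 ≈ 25.075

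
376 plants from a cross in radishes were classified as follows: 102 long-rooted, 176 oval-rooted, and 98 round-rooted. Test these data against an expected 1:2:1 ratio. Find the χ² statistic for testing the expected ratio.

The 1:2:1 ratio has 4 parts, so with N = 376 the expected counts are:
  long-rooted: 376 × 1/4 = 94
  oval-rooted: 376 × 2/4 = 188
  round-rooted: 376 × 1/4 = 94
χ² = Σ (O − E)² / E
  long-rooted: (102 − 94)² / 94 = 0.6809
  oval-rooted: (176 − 188)² / 188 = 0.7660
  round-rooted: (98 − 94)² / 94 = 0.1702
χ² = 0.6809 + 0.7660 + 0.1702 = 1.6171 ≈ 1.617

1.617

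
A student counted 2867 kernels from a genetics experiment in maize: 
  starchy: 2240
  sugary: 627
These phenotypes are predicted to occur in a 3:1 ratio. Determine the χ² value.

Under the 3:1 hypothesis (Σ ratio = 4, N = 2867):
  starchy: 2867 × 3/4 = 2150.25
  sugary: 2867 × 1/4 = 716.75
χ² = Σ (O − E)² / E
  starchy: (2240 − 2150.25)² / 2150.25 = 3.7461
  sugary: (627 − 716.75)² / 716.75 = 11.2383
χ² = 3.7461 + 11.2383 = 14.9844 ≈ 14.984

14.984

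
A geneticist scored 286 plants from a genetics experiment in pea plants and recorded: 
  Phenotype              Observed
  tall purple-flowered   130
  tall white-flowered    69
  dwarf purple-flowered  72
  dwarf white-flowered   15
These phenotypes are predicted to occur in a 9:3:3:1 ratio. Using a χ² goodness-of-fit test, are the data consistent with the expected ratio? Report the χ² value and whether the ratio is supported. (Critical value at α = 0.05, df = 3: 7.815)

17.092; not consistent

Total ratio parts = 16. Expected numbers out of 286:
  tall purple-flowered: 286 × 9/16 = 160.875
  tall white-flowered: 286 × 3/16 = 53.625
  dwarf purple-flowered: 286 × 3/16 = 53.625
  dwarf white-flowered: 286 × 1/16 = 17.875
χ² = Σ (O − E)² / E
  tall purple-flowered: (130 − 160.875)² / 160.875 = 5.9255
  tall white-flowered: (69 − 53.625)² / 53.625 = 4.4082
  dwarf purple-flowered: (72 − 53.625)² / 53.625 = 6.2963
  dwarf white-flowered: (15 − 17.875)² / 17.875 = 0.4624
χ² = 5.9255 + 4.4082 + 6.2963 + 0.4624 = 17.0924 ≈ 17.092
Degrees of freedom = 4 − 1 = 3; critical value at α = 0.05 is 7.815.
Since 17.092 > 7.815, we reject the null hypothesis — the data do not fit the 9:3:3:1 ratio.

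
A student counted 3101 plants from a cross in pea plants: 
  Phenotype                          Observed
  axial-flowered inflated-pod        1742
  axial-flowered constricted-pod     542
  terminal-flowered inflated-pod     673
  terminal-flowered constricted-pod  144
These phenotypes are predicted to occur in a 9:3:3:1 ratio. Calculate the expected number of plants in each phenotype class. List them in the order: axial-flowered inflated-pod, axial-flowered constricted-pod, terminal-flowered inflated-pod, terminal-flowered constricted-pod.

1744.3125, 581.4375, 581.4375, 193.8125

Under the 9:3:3:1 hypothesis (Σ ratio = 16, N = 3101):
  axial-flowered inflated-pod: 3101 × 9/16 = 1744.3125
  axial-flowered constricted-pod: 3101 × 3/16 = 581.4375
  terminal-flowered inflated-pod: 3101 × 3/16 = 581.4375
  terminal-flowered constricted-pod: 3101 × 1/16 = 193.8125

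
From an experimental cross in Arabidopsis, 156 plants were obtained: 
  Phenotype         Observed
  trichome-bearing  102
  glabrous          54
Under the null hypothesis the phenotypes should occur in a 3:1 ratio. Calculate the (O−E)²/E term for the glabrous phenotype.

The 3:1 ratio has 4 parts, so with N = 156 the expected counts are:
  trichome-bearing: 156 × 3/4 = 117
  glabrous: 156 × 1/4 = 39
Contribution of glabrous: (54 − 39)² / 39 = 5.7692

5.769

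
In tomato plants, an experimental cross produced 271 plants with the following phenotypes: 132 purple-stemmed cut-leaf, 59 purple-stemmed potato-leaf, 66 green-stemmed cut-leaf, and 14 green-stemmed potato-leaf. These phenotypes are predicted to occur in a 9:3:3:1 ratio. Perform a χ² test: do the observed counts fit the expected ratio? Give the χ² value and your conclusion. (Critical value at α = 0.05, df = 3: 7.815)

Expected counts for N = 271 under a 9:3:3:1 ratio (total parts = 16):
  purple-stemmed cut-leaf: 271 × 9/16 = 152.4375
  purple-stemmed potato-leaf: 271 × 3/16 = 50.8125
  green-stemmed cut-leaf: 271 × 3/16 = 50.8125
  green-stemmed potato-leaf: 271 × 1/16 = 16.9375
χ² = Σ (O − E)² / E
  purple-stemmed cut-leaf: (132 − 152.4375)² / 152.4375 = 2.7401
  purple-stemmed potato-leaf: (59 − 50.8125)² / 50.8125 = 1.3193
  green-stemmed cut-leaf: (66 − 50.8125)² / 50.8125 = 4.5394
  green-stemmed potato-leaf: (14 − 16.9375)² / 16.9375 = 0.5095
χ² = 2.7401 + 1.3193 + 4.5394 + 0.5095 = 9.1083 ≈ 9.108
Degrees of freedom = 4 − 1 = 3; critical value at α = 0.05 is 7.815.
Since 9.108 > 7.815, we reject the null hypothesis — the data do not fit the 9:3:3:1 ratio.

9.108; not consistent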